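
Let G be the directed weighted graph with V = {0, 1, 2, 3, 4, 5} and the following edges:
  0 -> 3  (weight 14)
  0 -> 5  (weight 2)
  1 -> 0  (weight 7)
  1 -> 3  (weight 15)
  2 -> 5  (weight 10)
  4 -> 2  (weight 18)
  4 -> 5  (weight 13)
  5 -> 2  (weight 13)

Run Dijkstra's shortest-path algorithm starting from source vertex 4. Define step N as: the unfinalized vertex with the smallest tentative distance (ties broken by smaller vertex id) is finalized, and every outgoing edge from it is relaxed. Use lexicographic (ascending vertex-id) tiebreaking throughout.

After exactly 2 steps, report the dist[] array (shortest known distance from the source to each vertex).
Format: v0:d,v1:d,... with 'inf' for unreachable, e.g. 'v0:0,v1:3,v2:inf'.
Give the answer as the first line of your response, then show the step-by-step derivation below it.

v0:inf,v1:inf,v2:18,v3:inf,v4:0,v5:13

step 1: dist = v0:inf,v1:inf,v2:18,v3:inf,v4:0,v5:13
step 2: dist = v0:inf,v1:inf,v2:18,v3:inf,v4:0,v5:13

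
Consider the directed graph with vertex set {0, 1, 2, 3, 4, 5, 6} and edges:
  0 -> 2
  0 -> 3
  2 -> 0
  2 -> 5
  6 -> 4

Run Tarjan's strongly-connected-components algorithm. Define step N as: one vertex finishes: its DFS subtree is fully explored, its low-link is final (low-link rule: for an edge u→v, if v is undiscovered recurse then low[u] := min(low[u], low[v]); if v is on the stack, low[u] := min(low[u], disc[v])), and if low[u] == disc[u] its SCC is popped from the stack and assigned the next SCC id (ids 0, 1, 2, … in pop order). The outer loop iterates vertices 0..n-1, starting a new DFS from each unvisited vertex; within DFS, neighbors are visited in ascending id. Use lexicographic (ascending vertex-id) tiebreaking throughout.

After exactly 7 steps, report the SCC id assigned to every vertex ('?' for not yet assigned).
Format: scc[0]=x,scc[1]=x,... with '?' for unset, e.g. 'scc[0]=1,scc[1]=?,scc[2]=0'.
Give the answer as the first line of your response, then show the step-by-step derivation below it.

scc[0]=2,scc[1]=3,scc[2]=2,scc[3]=1,scc[4]=4,scc[5]=0,scc[6]=5

step 1: low=(low[0]=0,low[1]=?,low[2]=0,low[3]=?,low[4]=?,low[5]=2,low[6]=?); scc=(scc[0]=?,scc[1]=?,scc[2]=?,scc[3]=?,scc[4]=?,scc[5]=0,scc[6]=?)
step 2: low=(low[0]=0,low[1]=?,low[2]=0,low[3]=?,low[4]=?,low[5]=2,low[6]=?); scc=(scc[0]=?,scc[1]=?,scc[2]=?,scc[3]=?,scc[4]=?,scc[5]=0,scc[6]=?)
step 3: low=(low[0]=0,low[1]=?,low[2]=0,low[3]=3,low[4]=?,low[5]=2,low[6]=?); scc=(scc[0]=?,scc[1]=?,scc[2]=?,scc[3]=1,scc[4]=?,scc[5]=0,scc[6]=?)
step 4: low=(low[0]=0,low[1]=?,low[2]=0,low[3]=3,low[4]=?,low[5]=2,low[6]=?); scc=(scc[0]=2,scc[1]=?,scc[2]=2,scc[3]=1,scc[4]=?,scc[5]=0,scc[6]=?)
step 5: low=(low[0]=0,low[1]=4,low[2]=0,low[3]=3,low[4]=?,low[5]=2,low[6]=?); scc=(scc[0]=2,scc[1]=3,scc[2]=2,scc[3]=1,scc[4]=?,scc[5]=0,scc[6]=?)
step 6: low=(low[0]=0,low[1]=4,low[2]=0,low[3]=3,low[4]=5,low[5]=2,low[6]=?); scc=(scc[0]=2,scc[1]=3,scc[2]=2,scc[3]=1,scc[4]=4,scc[5]=0,scc[6]=?)
step 7: low=(low[0]=0,low[1]=4,low[2]=0,low[3]=3,low[4]=5,low[5]=2,low[6]=6); scc=(scc[0]=2,scc[1]=3,scc[2]=2,scc[3]=1,scc[4]=4,scc[5]=0,scc[6]=5)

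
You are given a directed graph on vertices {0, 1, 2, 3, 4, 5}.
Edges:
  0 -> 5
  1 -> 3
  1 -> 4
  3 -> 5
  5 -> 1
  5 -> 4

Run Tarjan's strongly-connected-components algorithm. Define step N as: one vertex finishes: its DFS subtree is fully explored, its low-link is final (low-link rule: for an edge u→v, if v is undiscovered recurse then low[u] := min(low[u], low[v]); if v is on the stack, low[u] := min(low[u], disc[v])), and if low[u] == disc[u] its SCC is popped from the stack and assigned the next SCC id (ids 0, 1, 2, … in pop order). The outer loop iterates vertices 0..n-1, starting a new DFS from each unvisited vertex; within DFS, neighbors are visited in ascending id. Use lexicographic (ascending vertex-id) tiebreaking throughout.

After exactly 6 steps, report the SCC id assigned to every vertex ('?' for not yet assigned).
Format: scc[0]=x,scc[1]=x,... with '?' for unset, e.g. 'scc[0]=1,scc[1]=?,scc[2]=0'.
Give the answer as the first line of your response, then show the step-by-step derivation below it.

scc[0]=2,scc[1]=1,scc[2]=3,scc[3]=1,scc[4]=0,scc[5]=1

step 1: low=(low[0]=0,low[1]=2,low[2]=?,low[3]=1,low[4]=?,low[5]=1); scc=(scc[0]=?,scc[1]=?,scc[2]=?,scc[3]=?,scc[4]=?,scc[5]=?)
step 2: low=(low[0]=0,low[1]=1,low[2]=?,low[3]=1,low[4]=4,low[5]=1); scc=(scc[0]=?,scc[1]=?,scc[2]=?,scc[3]=?,scc[4]=0,scc[5]=?)
step 3: low=(low[0]=0,low[1]=1,low[2]=?,low[3]=1,low[4]=4,low[5]=1); scc=(scc[0]=?,scc[1]=?,scc[2]=?,scc[3]=?,scc[4]=0,scc[5]=?)
step 4: low=(low[0]=0,low[1]=1,low[2]=?,low[3]=1,low[4]=4,low[5]=1); scc=(scc[0]=?,scc[1]=1,scc[2]=?,scc[3]=1,scc[4]=0,scc[5]=1)
step 5: low=(low[0]=0,low[1]=1,low[2]=?,low[3]=1,low[4]=4,low[5]=1); scc=(scc[0]=2,scc[1]=1,scc[2]=?,scc[3]=1,scc[4]=0,scc[5]=1)
step 6: low=(low[0]=0,low[1]=1,low[2]=5,low[3]=1,low[4]=4,low[5]=1); scc=(scc[0]=2,scc[1]=1,scc[2]=3,scc[3]=1,scc[4]=0,scc[5]=1)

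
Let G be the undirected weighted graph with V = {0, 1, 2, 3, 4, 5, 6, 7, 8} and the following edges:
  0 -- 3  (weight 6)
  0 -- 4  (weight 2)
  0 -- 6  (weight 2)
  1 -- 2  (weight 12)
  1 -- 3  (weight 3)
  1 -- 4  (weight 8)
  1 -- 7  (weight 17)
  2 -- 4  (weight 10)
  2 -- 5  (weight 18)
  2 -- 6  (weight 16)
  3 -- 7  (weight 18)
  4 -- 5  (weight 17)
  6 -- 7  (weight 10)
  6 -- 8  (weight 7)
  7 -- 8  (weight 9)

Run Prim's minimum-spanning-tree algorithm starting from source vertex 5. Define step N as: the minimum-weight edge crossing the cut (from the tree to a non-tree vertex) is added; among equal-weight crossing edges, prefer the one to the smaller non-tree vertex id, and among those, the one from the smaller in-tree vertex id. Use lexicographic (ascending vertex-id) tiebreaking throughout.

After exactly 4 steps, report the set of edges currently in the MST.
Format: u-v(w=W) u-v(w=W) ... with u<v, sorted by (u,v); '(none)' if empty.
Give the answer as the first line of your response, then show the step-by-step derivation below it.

0-3(w=6) 0-4(w=2) 0-6(w=2) 4-5(w=17)

step 1: add edge 4-5 (w=17); MST = {4-5(w=17)}
step 2: add edge 0-4 (w=2); MST = {0-4(w=2) 4-5(w=17)}
step 3: add edge 0-6 (w=2); MST = {0-4(w=2) 0-6(w=2) 4-5(w=17)}
step 4: add edge 0-3 (w=6); MST = {0-3(w=6) 0-4(w=2) 0-6(w=2) 4-5(w=17)}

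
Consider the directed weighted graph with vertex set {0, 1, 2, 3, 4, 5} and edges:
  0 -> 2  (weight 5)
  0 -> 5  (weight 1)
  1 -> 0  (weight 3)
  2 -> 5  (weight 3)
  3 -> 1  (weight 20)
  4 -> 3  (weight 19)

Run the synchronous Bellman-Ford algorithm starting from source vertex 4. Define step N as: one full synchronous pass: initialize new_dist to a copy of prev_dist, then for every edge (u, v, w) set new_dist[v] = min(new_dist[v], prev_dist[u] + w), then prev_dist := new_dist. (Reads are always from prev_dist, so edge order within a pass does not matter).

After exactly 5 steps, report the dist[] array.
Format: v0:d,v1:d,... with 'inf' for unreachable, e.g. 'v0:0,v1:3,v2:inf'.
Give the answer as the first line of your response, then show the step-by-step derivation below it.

v0:42,v1:39,v2:47,v3:19,v4:0,v5:43

step 1: dist = v0:inf,v1:inf,v2:inf,v3:19,v4:0,v5:inf
step 2: dist = v0:inf,v1:39,v2:inf,v3:19,v4:0,v5:inf
step 3: dist = v0:42,v1:39,v2:inf,v3:19,v4:0,v5:inf
step 4: dist = v0:42,v1:39,v2:47,v3:19,v4:0,v5:43
step 5: dist = v0:42,v1:39,v2:47,v3:19,v4:0,v5:43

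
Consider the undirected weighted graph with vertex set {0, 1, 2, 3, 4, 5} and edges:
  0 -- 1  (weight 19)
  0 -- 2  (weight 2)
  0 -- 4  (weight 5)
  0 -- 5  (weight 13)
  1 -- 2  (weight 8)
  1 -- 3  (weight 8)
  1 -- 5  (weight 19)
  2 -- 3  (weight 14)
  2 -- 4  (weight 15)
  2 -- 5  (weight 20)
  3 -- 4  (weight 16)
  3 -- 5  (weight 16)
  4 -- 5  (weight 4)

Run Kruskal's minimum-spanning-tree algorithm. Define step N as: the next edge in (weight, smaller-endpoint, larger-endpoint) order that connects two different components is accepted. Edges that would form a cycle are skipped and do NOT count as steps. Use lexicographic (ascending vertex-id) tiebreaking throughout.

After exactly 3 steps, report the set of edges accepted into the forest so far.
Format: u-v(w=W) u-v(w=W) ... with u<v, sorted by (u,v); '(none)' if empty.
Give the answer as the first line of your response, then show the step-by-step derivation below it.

0-2(w=2) 0-4(w=5) 4-5(w=4)

step 1: add edge 0-2 (w=2); MST = {0-2(w=2)}
step 2: add edge 4-5 (w=4); MST = {0-2(w=2) 4-5(w=4)}
step 3: add edge 0-4 (w=5); MST = {0-2(w=2) 0-4(w=5) 4-5(w=4)}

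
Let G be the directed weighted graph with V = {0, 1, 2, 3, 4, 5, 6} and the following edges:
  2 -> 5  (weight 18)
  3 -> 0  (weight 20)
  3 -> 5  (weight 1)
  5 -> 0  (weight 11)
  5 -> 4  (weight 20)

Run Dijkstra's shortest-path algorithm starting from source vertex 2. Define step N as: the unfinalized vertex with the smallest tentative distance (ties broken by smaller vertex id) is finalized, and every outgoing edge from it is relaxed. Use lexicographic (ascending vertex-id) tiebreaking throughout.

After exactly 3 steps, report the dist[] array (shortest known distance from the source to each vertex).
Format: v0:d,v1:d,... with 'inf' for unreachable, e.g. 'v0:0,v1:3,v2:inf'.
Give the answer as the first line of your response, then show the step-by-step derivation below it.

v0:29,v1:inf,v2:0,v3:inf,v4:38,v5:18,v6:inf

step 1: dist = v0:inf,v1:inf,v2:0,v3:inf,v4:inf,v5:18,v6:inf
step 2: dist = v0:29,v1:inf,v2:0,v3:inf,v4:38,v5:18,v6:inf
step 3: dist = v0:29,v1:inf,v2:0,v3:inf,v4:38,v5:18,v6:inf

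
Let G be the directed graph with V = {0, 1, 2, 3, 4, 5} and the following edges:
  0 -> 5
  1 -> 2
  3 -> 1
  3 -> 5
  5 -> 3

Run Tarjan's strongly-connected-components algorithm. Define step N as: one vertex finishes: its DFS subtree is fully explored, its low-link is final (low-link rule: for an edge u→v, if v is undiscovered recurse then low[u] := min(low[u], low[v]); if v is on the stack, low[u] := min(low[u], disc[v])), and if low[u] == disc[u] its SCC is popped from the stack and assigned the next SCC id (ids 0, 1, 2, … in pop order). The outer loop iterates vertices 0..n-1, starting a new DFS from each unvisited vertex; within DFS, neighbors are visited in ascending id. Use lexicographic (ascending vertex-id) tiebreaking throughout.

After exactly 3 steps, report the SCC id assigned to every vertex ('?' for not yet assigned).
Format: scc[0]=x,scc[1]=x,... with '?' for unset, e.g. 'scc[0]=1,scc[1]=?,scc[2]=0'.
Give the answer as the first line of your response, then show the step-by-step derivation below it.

scc[0]=?,scc[1]=1,scc[2]=0,scc[3]=?,scc[4]=?,scc[5]=?

step 1: low=(low[0]=0,low[1]=3,low[2]=4,low[3]=2,low[4]=?,low[5]=1); scc=(scc[0]=?,scc[1]=?,scc[2]=0,scc[3]=?,scc[4]=?,scc[5]=?)
step 2: low=(low[0]=0,low[1]=3,low[2]=4,low[3]=2,low[4]=?,low[5]=1); scc=(scc[0]=?,scc[1]=1,scc[2]=0,scc[3]=?,scc[4]=?,scc[5]=?)
step 3: low=(low[0]=0,low[1]=3,low[2]=4,low[3]=1,low[4]=?,low[5]=1); scc=(scc[0]=?,scc[1]=1,scc[2]=0,scc[3]=?,scc[4]=?,scc[5]=?)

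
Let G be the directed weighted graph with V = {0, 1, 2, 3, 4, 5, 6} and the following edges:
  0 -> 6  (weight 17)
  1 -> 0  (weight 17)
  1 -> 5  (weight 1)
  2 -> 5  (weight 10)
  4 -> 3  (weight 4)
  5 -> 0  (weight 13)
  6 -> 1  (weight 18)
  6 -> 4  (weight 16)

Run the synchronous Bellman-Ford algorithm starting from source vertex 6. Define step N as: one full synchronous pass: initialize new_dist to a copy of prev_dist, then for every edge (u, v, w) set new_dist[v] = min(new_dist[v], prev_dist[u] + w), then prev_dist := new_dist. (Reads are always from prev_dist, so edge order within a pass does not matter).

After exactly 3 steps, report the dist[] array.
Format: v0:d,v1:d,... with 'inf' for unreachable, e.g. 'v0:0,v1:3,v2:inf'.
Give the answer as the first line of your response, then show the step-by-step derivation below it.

v0:32,v1:18,v2:inf,v3:20,v4:16,v5:19,v6:0

step 1: dist = v0:inf,v1:18,v2:inf,v3:inf,v4:16,v5:inf,v6:0
step 2: dist = v0:35,v1:18,v2:inf,v3:20,v4:16,v5:19,v6:0
step 3: dist = v0:32,v1:18,v2:inf,v3:20,v4:16,v5:19,v6:0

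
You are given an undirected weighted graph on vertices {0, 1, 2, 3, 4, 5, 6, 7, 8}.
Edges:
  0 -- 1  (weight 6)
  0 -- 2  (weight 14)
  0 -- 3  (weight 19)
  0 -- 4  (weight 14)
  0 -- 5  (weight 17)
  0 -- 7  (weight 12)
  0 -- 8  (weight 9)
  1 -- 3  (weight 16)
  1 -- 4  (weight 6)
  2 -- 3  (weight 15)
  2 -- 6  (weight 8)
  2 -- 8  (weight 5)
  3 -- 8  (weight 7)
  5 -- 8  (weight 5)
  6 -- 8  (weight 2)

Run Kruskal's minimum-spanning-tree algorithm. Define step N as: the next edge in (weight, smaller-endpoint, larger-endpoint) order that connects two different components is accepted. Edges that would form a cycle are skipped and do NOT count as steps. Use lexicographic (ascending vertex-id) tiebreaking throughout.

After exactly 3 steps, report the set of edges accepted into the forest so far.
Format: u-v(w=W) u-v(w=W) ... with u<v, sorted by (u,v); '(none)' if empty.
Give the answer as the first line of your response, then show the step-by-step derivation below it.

2-8(w=5) 5-8(w=5) 6-8(w=2)

step 1: add edge 6-8 (w=2); MST = {6-8(w=2)}
step 2: add edge 2-8 (w=5); MST = {2-8(w=5) 6-8(w=2)}
step 3: add edge 5-8 (w=5); MST = {2-8(w=5) 5-8(w=5) 6-8(w=2)}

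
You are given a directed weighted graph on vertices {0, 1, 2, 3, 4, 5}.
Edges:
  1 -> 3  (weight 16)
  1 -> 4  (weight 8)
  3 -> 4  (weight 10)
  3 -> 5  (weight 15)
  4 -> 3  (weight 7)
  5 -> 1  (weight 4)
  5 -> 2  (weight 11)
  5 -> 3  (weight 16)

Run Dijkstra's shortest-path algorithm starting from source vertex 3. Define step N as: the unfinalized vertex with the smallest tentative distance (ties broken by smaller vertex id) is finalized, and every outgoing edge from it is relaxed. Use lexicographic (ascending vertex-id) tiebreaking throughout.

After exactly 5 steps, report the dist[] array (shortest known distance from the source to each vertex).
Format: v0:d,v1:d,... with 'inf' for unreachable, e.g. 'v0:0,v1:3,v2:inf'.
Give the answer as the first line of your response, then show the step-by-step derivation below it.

v0:inf,v1:19,v2:26,v3:0,v4:10,v5:15

step 1: dist = v0:inf,v1:inf,v2:inf,v3:0,v4:10,v5:15
step 2: dist = v0:inf,v1:inf,v2:inf,v3:0,v4:10,v5:15
step 3: dist = v0:inf,v1:19,v2:26,v3:0,v4:10,v5:15
step 4: dist = v0:inf,v1:19,v2:26,v3:0,v4:10,v5:15
step 5: dist = v0:inf,v1:19,v2:26,v3:0,v4:10,v5:15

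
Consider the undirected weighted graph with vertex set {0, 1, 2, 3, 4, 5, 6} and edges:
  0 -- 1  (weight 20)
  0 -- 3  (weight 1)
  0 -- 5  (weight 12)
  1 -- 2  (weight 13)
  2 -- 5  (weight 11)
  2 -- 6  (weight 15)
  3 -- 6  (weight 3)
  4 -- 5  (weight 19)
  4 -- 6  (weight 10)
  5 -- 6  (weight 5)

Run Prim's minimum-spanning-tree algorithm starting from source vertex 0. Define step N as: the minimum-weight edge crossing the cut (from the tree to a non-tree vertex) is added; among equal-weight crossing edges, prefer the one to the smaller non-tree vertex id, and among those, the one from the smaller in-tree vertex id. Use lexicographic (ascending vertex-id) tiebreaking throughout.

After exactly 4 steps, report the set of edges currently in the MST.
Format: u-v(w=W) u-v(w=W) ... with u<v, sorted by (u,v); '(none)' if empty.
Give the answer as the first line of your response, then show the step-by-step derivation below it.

0-3(w=1) 3-6(w=3) 4-6(w=10) 5-6(w=5)

step 1: add edge 0-3 (w=1); MST = {0-3(w=1)}
step 2: add edge 3-6 (w=3); MST = {0-3(w=1) 3-6(w=3)}
step 3: add edge 5-6 (w=5); MST = {0-3(w=1) 3-6(w=3) 5-6(w=5)}
step 4: add edge 4-6 (w=10); MST = {0-3(w=1) 3-6(w=3) 4-6(w=10) 5-6(w=5)}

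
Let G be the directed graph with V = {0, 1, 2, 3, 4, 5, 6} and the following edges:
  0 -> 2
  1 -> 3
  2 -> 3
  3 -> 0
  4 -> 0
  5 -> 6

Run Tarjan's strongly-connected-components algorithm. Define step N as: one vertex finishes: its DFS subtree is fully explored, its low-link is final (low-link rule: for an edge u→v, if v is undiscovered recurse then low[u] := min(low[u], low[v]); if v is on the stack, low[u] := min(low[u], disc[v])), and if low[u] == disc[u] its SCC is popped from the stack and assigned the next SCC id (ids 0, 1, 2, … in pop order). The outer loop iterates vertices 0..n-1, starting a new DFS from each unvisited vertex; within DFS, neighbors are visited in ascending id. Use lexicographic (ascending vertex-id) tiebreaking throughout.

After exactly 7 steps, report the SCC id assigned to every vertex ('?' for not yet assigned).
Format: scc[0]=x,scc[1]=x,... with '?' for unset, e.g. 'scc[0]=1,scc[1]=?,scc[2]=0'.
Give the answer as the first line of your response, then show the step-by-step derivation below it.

scc[0]=0,scc[1]=1,scc[2]=0,scc[3]=0,scc[4]=2,scc[5]=4,scc[6]=3

step 1: low=(low[0]=0,low[1]=?,low[2]=1,low[3]=0,low[4]=?,low[5]=?,low[6]=?); scc=(scc[0]=?,scc[1]=?,scc[2]=?,scc[3]=?,scc[4]=?,scc[5]=?,scc[6]=?)
step 2: low=(low[0]=0,low[1]=?,low[2]=0,low[3]=0,low[4]=?,low[5]=?,low[6]=?); scc=(scc[0]=?,scc[1]=?,scc[2]=?,scc[3]=?,scc[4]=?,scc[5]=?,scc[6]=?)
step 3: low=(low[0]=0,low[1]=?,low[2]=0,low[3]=0,low[4]=?,low[5]=?,low[6]=?); scc=(scc[0]=0,scc[1]=?,scc[2]=0,scc[3]=0,scc[4]=?,scc[5]=?,scc[6]=?)
step 4: low=(low[0]=0,low[1]=3,low[2]=0,low[3]=0,low[4]=?,low[5]=?,low[6]=?); scc=(scc[0]=0,scc[1]=1,scc[2]=0,scc[3]=0,scc[4]=?,scc[5]=?,scc[6]=?)
step 5: low=(low[0]=0,low[1]=3,low[2]=0,low[3]=0,low[4]=4,low[5]=?,low[6]=?); scc=(scc[0]=0,scc[1]=1,scc[2]=0,scc[3]=0,scc[4]=2,scc[5]=?,scc[6]=?)
step 6: low=(low[0]=0,low[1]=3,low[2]=0,low[3]=0,low[4]=4,low[5]=5,low[6]=6); scc=(scc[0]=0,scc[1]=1,scc[2]=0,scc[3]=0,scc[4]=2,scc[5]=?,scc[6]=3)
step 7: low=(low[0]=0,low[1]=3,low[2]=0,low[3]=0,low[4]=4,low[5]=5,low[6]=6); scc=(scc[0]=0,scc[1]=1,scc[2]=0,scc[3]=0,scc[4]=2,scc[5]=4,scc[6]=3)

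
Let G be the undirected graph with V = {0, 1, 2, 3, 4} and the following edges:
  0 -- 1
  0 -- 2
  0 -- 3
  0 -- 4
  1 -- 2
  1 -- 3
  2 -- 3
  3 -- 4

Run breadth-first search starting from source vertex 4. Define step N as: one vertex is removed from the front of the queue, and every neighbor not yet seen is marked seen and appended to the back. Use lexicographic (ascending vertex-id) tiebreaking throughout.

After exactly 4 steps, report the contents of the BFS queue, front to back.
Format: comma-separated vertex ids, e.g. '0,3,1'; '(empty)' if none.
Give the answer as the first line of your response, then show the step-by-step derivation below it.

2

step 1: dequeue 4; queue=[0,3]; order=4
step 2: dequeue 0; queue=[3,1,2]; order=4,0
step 3: dequeue 3; queue=[1,2]; order=4,0,3
step 4: dequeue 1; queue=[2]; order=4,0,3,1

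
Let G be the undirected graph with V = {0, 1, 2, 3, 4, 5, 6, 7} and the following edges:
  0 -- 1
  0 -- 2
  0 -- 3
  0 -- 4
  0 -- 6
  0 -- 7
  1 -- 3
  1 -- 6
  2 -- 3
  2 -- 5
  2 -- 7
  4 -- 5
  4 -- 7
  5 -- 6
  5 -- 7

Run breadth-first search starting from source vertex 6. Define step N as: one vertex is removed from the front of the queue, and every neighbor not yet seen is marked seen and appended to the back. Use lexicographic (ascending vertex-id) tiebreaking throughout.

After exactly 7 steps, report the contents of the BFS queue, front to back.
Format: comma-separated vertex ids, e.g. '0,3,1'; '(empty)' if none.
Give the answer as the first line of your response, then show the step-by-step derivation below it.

7

step 1: dequeue 6; queue=[0,1,5]; order=6
step 2: dequeue 0; queue=[1,5,2,3,4,7]; order=6,0
step 3: dequeue 1; queue=[5,2,3,4,7]; order=6,0,1
step 4: dequeue 5; queue=[2,3,4,7]; order=6,0,1,5
step 5: dequeue 2; queue=[3,4,7]; order=6,0,1,5,2
step 6: dequeue 3; queue=[4,7]; order=6,0,1,5,2,3
step 7: dequeue 4; queue=[7]; order=6,0,1,5,2,3,4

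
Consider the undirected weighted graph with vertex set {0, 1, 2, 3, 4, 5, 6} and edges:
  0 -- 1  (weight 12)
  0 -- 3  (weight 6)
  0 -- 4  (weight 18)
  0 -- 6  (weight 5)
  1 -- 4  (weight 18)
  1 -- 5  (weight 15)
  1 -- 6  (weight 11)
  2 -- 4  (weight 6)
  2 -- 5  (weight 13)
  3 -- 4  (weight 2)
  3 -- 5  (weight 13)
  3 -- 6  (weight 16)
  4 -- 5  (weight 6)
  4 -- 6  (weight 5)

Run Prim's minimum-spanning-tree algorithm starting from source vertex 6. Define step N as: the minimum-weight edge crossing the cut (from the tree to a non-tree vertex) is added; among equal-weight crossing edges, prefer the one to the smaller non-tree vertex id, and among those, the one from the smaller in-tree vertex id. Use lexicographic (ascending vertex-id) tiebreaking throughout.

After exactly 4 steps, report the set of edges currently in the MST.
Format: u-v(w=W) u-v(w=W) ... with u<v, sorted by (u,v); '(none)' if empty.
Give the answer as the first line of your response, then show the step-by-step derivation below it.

0-6(w=5) 2-4(w=6) 3-4(w=2) 4-6(w=5)

step 1: add edge 0-6 (w=5); MST = {0-6(w=5)}
step 2: add edge 4-6 (w=5); MST = {0-6(w=5) 4-6(w=5)}
step 3: add edge 3-4 (w=2); MST = {0-6(w=5) 3-4(w=2) 4-6(w=5)}
step 4: add edge 2-4 (w=6); MST = {0-6(w=5) 2-4(w=6) 3-4(w=2) 4-6(w=5)}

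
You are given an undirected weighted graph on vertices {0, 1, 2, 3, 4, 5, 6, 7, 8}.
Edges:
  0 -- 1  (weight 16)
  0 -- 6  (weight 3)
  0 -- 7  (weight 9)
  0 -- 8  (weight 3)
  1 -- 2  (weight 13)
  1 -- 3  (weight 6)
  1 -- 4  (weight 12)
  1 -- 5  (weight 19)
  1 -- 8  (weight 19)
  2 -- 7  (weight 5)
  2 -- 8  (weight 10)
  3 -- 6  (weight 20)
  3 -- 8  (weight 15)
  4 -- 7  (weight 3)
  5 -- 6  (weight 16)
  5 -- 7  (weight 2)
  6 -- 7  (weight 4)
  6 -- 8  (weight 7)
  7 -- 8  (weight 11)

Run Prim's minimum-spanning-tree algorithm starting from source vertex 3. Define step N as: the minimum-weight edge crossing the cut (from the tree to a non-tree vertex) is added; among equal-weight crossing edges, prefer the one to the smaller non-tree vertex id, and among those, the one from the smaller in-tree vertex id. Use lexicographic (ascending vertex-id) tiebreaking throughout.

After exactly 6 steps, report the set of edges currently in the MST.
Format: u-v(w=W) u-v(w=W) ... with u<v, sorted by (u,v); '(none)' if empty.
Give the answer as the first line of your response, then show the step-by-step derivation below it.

0-6(w=3) 1-3(w=6) 1-4(w=12) 4-7(w=3) 5-7(w=2) 6-7(w=4)

step 1: add edge 1-3 (w=6); MST = {1-3(w=6)}
step 2: add edge 1-4 (w=12); MST = {1-3(w=6) 1-4(w=12)}
step 3: add edge 4-7 (w=3); MST = {1-3(w=6) 1-4(w=12) 4-7(w=3)}
step 4: add edge 5-7 (w=2); MST = {1-3(w=6) 1-4(w=12) 4-7(w=3) 5-7(w=2)}
step 5: add edge 6-7 (w=4); MST = {1-3(w=6) 1-4(w=12) 4-7(w=3) 5-7(w=2) 6-7(w=4)}
step 6: add edge 0-6 (w=3); MST = {0-6(w=3) 1-3(w=6) 1-4(w=12) 4-7(w=3) 5-7(w=2) 6-7(w=4)}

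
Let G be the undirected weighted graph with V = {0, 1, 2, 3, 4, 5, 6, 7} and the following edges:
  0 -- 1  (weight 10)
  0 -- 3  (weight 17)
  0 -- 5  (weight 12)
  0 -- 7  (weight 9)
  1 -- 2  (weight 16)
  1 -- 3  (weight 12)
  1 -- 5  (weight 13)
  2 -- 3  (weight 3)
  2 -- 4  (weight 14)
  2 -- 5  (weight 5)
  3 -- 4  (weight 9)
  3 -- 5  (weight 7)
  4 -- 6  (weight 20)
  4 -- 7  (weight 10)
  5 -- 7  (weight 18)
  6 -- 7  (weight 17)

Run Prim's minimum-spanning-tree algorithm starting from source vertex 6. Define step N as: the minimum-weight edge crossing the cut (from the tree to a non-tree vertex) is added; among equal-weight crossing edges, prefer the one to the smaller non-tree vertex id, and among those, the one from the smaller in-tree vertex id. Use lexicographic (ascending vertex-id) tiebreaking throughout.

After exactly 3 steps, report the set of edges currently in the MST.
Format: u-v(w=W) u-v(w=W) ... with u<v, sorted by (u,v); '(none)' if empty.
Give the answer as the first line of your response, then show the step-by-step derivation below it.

0-1(w=10) 0-7(w=9) 6-7(w=17)

step 1: add edge 6-7 (w=17); MST = {6-7(w=17)}
step 2: add edge 0-7 (w=9); MST = {0-7(w=9) 6-7(w=17)}
step 3: add edge 0-1 (w=10); MST = {0-1(w=10) 0-7(w=9) 6-7(w=17)}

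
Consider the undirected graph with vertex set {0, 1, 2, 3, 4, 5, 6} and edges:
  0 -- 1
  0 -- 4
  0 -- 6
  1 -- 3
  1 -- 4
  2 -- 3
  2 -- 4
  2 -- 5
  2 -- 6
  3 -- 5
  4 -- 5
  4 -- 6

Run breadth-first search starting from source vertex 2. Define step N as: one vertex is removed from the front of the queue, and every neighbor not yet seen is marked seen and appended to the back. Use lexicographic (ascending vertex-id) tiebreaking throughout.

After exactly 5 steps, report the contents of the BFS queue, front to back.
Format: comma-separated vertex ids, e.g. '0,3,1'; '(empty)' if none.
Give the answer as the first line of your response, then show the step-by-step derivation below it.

1,0

step 1: dequeue 2; queue=[3,4,5,6]; order=2
step 2: dequeue 3; queue=[4,5,6,1]; order=2,3
step 3: dequeue 4; queue=[5,6,1,0]; order=2,3,4
step 4: dequeue 5; queue=[6,1,0]; order=2,3,4,5
step 5: dequeue 6; queue=[1,0]; order=2,3,4,5,6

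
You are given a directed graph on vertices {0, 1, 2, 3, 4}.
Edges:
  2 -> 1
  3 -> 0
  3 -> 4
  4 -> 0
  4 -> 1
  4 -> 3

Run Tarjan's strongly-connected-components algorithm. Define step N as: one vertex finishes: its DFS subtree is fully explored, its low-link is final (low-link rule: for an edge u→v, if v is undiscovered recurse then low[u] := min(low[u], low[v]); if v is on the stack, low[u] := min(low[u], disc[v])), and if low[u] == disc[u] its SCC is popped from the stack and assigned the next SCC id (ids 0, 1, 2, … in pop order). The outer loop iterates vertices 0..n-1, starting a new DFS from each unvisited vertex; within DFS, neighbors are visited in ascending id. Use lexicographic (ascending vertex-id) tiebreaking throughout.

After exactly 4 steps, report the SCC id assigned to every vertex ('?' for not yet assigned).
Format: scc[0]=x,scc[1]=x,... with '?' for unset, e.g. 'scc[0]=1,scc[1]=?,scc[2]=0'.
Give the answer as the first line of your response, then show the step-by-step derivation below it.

scc[0]=0,scc[1]=1,scc[2]=2,scc[3]=?,scc[4]=?

step 1: low=(low[0]=0,low[1]=?,low[2]=?,low[3]=?,low[4]=?); scc=(scc[0]=0,scc[1]=?,scc[2]=?,scc[3]=?,scc[4]=?)
step 2: low=(low[0]=0,low[1]=1,low[2]=?,low[3]=?,low[4]=?); scc=(scc[0]=0,scc[1]=1,scc[2]=?,scc[3]=?,scc[4]=?)
step 3: low=(low[0]=0,low[1]=1,low[2]=2,low[3]=?,low[4]=?); scc=(scc[0]=0,scc[1]=1,scc[2]=2,scc[3]=?,scc[4]=?)
step 4: low=(low[0]=0,low[1]=1,low[2]=2,low[3]=3,low[4]=3); scc=(scc[0]=0,scc[1]=1,scc[2]=2,scc[3]=?,scc[4]=?)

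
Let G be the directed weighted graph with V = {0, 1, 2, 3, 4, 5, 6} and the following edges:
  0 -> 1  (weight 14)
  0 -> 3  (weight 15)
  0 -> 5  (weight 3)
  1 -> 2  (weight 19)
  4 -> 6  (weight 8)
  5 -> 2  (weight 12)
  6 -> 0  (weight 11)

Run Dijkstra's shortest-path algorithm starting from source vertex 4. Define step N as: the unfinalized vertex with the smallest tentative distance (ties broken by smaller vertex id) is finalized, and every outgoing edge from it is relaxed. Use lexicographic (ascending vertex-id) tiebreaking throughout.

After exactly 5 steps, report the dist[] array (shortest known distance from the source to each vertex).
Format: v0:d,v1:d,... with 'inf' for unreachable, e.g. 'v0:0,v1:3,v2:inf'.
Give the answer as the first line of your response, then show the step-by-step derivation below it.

v0:19,v1:33,v2:34,v3:34,v4:0,v5:22,v6:8

step 1: dist = v0:inf,v1:inf,v2:inf,v3:inf,v4:0,v5:inf,v6:8
step 2: dist = v0:19,v1:inf,v2:inf,v3:inf,v4:0,v5:inf,v6:8
step 3: dist = v0:19,v1:33,v2:inf,v3:34,v4:0,v5:22,v6:8
step 4: dist = v0:19,v1:33,v2:34,v3:34,v4:0,v5:22,v6:8
step 5: dist = v0:19,v1:33,v2:34,v3:34,v4:0,v5:22,v6:8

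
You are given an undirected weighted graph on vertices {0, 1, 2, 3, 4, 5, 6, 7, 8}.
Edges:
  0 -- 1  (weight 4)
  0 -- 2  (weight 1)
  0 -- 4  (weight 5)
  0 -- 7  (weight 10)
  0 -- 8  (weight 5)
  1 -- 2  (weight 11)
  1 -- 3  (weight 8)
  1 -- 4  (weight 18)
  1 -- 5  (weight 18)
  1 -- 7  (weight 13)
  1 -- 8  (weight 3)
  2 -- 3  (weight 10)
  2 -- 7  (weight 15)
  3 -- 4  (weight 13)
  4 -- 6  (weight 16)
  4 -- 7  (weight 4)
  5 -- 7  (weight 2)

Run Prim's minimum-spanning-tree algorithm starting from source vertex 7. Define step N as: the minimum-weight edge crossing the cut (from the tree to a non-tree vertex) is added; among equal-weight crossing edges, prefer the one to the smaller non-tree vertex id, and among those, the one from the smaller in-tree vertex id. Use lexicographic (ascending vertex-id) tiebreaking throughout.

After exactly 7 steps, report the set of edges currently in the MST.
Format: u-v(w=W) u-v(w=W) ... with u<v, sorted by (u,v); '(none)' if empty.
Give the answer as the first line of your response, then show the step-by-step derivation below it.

0-1(w=4) 0-2(w=1) 0-4(w=5) 1-3(w=8) 1-8(w=3) 4-7(w=4) 5-7(w=2)

step 1: add edge 5-7 (w=2); MST = {5-7(w=2)}
step 2: add edge 4-7 (w=4); MST = {4-7(w=4) 5-7(w=2)}
step 3: add edge 0-4 (w=5); MST = {0-4(w=5) 4-7(w=4) 5-7(w=2)}
step 4: add edge 0-2 (w=1); MST = {0-2(w=1) 0-4(w=5) 4-7(w=4) 5-7(w=2)}
step 5: add edge 0-1 (w=4); MST = {0-1(w=4) 0-2(w=1) 0-4(w=5) 4-7(w=4) 5-7(w=2)}
step 6: add edge 1-8 (w=3); MST = {0-1(w=4) 0-2(w=1) 0-4(w=5) 1-8(w=3) 4-7(w=4) 5-7(w=2)}
step 7: add edge 1-3 (w=8); MST = {0-1(w=4) 0-2(w=1) 0-4(w=5) 1-3(w=8) 1-8(w=3) 4-7(w=4) 5-7(w=2)}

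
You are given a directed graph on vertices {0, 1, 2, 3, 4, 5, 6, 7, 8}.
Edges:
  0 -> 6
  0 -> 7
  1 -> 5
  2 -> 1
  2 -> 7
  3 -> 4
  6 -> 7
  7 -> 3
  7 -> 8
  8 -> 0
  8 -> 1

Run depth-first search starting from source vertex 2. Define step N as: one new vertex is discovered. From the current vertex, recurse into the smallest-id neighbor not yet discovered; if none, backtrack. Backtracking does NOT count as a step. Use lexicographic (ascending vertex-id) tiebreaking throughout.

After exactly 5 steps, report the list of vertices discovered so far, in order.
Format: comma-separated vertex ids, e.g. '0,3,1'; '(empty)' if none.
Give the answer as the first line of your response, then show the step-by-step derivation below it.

2,1,5,7,3

step 1: discover 2; path=2; order=2
step 2: discover 1; path=2>1; order=2,1
step 3: discover 5; path=2>1>5; order=2,1,5
step 4: discover 7; path=2>7; order=2,1,5,7
step 5: discover 3; path=2>7>3; order=2,1,5,7,3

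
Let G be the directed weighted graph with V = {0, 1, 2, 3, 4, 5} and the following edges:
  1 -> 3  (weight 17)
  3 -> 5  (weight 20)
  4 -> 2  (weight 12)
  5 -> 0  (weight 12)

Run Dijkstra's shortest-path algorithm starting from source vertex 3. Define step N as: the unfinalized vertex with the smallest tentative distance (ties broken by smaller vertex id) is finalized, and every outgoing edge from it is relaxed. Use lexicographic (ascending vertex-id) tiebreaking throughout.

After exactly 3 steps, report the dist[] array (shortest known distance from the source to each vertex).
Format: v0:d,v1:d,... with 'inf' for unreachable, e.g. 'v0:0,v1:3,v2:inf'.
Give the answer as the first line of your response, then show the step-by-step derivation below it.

v0:32,v1:inf,v2:inf,v3:0,v4:inf,v5:20

step 1: dist = v0:inf,v1:inf,v2:inf,v3:0,v4:inf,v5:20
step 2: dist = v0:32,v1:inf,v2:inf,v3:0,v4:inf,v5:20
step 3: dist = v0:32,v1:inf,v2:inf,v3:0,v4:inf,v5:20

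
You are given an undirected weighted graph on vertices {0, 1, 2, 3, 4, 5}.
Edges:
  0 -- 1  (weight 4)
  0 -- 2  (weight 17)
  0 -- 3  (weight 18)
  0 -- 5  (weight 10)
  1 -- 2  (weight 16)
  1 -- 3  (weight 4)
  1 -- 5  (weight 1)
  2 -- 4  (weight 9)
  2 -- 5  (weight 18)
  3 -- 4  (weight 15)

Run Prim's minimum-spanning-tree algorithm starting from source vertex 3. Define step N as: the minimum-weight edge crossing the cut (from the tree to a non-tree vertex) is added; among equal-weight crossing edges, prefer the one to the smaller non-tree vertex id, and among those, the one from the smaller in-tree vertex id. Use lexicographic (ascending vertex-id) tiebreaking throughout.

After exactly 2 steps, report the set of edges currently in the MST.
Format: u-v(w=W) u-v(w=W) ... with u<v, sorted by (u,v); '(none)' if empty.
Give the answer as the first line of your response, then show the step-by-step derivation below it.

1-3(w=4) 1-5(w=1)

step 1: add edge 1-3 (w=4); MST = {1-3(w=4)}
step 2: add edge 1-5 (w=1); MST = {1-3(w=4) 1-5(w=1)}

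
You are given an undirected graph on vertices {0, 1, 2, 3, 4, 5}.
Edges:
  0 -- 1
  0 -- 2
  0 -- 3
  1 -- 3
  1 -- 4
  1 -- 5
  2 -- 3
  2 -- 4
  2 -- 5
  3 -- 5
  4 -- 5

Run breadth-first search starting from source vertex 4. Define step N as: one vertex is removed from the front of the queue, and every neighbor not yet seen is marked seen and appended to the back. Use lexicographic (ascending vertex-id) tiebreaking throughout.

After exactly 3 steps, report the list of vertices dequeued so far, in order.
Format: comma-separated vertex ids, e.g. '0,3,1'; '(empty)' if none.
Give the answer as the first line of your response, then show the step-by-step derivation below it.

4,1,2

step 1: dequeue 4; queue=[1,2,5]; order=4
step 2: dequeue 1; queue=[2,5,0,3]; order=4,1
step 3: dequeue 2; queue=[5,0,3]; order=4,1,2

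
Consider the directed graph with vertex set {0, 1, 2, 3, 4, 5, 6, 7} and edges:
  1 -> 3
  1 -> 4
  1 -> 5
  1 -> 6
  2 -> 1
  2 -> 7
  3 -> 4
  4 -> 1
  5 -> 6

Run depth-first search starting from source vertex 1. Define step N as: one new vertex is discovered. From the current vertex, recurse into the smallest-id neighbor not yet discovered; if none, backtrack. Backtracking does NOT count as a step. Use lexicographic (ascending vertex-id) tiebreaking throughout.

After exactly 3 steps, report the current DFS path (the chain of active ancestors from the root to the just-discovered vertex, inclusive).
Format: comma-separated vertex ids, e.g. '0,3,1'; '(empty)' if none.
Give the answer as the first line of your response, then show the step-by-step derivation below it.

1,3,4

step 1: discover 1; path=1; order=1
step 2: discover 3; path=1>3; order=1,3
step 3: discover 4; path=1>3>4; order=1,3,4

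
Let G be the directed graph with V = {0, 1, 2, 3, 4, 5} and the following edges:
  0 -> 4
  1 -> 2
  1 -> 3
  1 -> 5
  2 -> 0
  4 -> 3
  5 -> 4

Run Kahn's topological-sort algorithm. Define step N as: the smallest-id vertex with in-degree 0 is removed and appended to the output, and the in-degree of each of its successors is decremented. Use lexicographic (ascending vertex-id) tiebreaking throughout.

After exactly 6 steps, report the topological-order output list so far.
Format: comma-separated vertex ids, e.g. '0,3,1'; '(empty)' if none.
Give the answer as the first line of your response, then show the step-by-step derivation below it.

1,2,0,5,4,3

step 1: output 1; order=[1]; indeg=(1,0,0,1,2,0)
step 2: output 2; order=[1,2]; indeg=(0,0,0,1,2,0)
step 3: output 0; order=[1,2,0]; indeg=(0,0,0,1,1,0)
step 4: output 5; order=[1,2,0,5]; indeg=(0,0,0,1,0,0)
step 5: output 4; order=[1,2,0,5,4]; indeg=(0,0,0,0,0,0)
step 6: output 3; order=[1,2,0,5,4,3]; indeg=(0,0,0,0,0,0)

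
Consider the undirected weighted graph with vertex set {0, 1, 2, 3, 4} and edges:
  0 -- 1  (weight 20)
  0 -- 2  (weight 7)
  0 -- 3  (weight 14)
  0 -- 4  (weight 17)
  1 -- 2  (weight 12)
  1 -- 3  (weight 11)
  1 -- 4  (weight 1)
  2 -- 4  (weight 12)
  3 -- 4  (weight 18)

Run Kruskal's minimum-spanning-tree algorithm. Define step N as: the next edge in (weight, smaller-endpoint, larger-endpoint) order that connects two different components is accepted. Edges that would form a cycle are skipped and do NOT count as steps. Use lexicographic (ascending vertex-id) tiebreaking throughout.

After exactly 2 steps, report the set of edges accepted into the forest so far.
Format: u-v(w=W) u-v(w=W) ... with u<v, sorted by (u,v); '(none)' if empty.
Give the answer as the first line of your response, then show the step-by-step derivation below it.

0-2(w=7) 1-4(w=1)

step 1: add edge 1-4 (w=1); MST = {1-4(w=1)}
step 2: add edge 0-2 (w=7); MST = {0-2(w=7) 1-4(w=1)}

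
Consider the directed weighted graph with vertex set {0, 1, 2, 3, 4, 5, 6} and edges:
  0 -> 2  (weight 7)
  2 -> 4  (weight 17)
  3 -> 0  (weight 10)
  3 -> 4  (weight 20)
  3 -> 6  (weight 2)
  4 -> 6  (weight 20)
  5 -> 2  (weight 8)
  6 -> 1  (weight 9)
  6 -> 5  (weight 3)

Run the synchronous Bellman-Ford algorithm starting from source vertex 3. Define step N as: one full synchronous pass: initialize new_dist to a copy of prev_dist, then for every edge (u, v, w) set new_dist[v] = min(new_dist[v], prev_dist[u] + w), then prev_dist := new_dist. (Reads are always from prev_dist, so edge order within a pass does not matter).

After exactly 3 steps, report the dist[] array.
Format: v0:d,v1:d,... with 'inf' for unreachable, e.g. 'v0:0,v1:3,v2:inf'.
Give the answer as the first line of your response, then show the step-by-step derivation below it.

v0:10,v1:11,v2:13,v3:0,v4:20,v5:5,v6:2

step 1: dist = v0:10,v1:inf,v2:inf,v3:0,v4:20,v5:inf,v6:2
step 2: dist = v0:10,v1:11,v2:17,v3:0,v4:20,v5:5,v6:2
step 3: dist = v0:10,v1:11,v2:13,v3:0,v4:20,v5:5,v6:2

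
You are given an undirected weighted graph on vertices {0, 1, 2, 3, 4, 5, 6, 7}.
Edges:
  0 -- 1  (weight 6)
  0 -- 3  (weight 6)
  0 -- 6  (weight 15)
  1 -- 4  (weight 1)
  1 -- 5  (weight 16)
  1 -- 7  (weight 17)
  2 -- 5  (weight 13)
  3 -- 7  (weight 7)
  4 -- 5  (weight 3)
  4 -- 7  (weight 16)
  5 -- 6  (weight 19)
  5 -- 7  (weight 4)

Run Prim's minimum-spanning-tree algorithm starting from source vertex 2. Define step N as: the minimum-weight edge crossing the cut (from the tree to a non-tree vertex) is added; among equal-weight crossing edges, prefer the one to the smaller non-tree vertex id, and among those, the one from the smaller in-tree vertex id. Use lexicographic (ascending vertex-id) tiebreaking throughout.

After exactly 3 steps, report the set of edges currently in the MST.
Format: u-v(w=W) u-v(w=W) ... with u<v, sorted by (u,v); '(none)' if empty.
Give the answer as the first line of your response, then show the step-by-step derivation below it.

1-4(w=1) 2-5(w=13) 4-5(w=3)

step 1: add edge 2-5 (w=13); MST = {2-5(w=13)}
step 2: add edge 4-5 (w=3); MST = {2-5(w=13) 4-5(w=3)}
step 3: add edge 1-4 (w=1); MST = {1-4(w=1) 2-5(w=13) 4-5(w=3)}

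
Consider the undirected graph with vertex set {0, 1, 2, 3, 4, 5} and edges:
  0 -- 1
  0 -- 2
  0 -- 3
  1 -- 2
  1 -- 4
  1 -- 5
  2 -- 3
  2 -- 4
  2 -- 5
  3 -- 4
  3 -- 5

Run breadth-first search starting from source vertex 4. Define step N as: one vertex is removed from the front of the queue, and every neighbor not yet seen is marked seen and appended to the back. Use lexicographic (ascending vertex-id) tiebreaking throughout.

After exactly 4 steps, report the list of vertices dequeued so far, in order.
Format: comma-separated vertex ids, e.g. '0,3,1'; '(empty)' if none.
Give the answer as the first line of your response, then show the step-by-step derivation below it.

4,1,2,3

step 1: dequeue 4; queue=[1,2,3]; order=4
step 2: dequeue 1; queue=[2,3,0,5]; order=4,1
step 3: dequeue 2; queue=[3,0,5]; order=4,1,2
step 4: dequeue 3; queue=[0,5]; order=4,1,2,3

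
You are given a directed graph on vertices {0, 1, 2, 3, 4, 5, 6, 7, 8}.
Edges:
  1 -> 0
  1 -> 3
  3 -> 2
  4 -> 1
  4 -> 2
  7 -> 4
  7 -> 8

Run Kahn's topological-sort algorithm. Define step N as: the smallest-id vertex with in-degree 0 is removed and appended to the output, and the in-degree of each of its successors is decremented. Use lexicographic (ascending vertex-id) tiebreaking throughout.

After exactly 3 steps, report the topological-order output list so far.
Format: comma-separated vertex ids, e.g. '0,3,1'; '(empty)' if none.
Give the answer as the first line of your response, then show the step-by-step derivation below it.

5,6,7

step 1: output 5; order=[5]; indeg=(1,1,2,1,1,0,0,0,1)
step 2: output 6; order=[5,6]; indeg=(1,1,2,1,1,0,0,0,1)
step 3: output 7; order=[5,6,7]; indeg=(1,1,2,1,0,0,0,0,0)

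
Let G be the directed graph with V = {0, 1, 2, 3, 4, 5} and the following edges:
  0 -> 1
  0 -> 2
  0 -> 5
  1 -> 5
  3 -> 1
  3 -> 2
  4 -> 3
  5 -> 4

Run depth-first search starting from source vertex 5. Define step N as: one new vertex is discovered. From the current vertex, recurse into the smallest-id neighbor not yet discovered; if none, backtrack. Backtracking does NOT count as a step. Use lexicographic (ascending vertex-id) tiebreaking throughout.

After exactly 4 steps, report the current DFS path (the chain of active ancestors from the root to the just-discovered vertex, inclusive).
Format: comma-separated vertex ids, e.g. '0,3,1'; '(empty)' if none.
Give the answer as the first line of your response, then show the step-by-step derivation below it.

5,4,3,1

step 1: discover 5; path=5; order=5
step 2: discover 4; path=5>4; order=5,4
step 3: discover 3; path=5>4>3; order=5,4,3
step 4: discover 1; path=5>4>3>1; order=5,4,3,1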